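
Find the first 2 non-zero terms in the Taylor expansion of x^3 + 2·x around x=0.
x^3 + 2·x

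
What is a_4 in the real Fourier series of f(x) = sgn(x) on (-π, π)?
a_4 = (1/π) ∫_{-π}^{π} f(x)·cos(4x) dx.
Evaluate the integral (use parity and integration by parts as needed): a_4 = 0.

Final answer: 0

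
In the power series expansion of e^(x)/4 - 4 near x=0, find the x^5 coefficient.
Expand to order 5: e^(x)/4 - 4 = x^5/480 + x^4/96 + x^3/24 + x^2/8 + x/4 - 15/4 + O(x^6).
The coefficient of x^5 is 1/480.

Final answer: 1/480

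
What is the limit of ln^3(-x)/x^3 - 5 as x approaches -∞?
The quotient is an ∞/∞ indeterminate form as x → -∞.
Compare growth rates of the dominant terms (exponentials ≫ polynomials ≫ logarithms), or apply L'Hôpital's rule; the quotient → 0.
Adding the constant: 0 - 5 = -5. Limit = -5.

Final answer: -5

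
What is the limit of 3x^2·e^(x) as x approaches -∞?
This is a 0·∞ indeterminate form at x → -∞.
Rewrite the product as 3x^2 / e^(-x) (an ∞/∞ form) and apply L'Hôpital, or use the standard hierarchy e^(|x|) ≫ |x^2| as x → -∞.
The indeterminate product → 0, so the limit = 0.

Final answer: 0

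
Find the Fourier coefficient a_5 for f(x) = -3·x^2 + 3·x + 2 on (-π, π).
a_5 = (1/π) ∫_{-π}^{π} f(x)·cos(5x) dx.
Evaluate the integral (use parity and integration by parts as needed): a_5 = 12/25.

Final answer: 12/25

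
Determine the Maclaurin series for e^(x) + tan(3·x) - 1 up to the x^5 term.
3889·x^5/120 + x^4/24 + 55·x^3/6 + x^2/2 + 4·x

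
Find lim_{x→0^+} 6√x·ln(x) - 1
The product is a 0·∞ indeterminate form at x → 0⁺.
Rewrite the product as 6·ln(x) / x^(-1/2) and apply L'Hôpital, or use the standard hierarchy x^(-1/2) ≫ |ln x| as x → 0⁺.
The indeterminate product → 0, so the limit = -1.

Final answer: -1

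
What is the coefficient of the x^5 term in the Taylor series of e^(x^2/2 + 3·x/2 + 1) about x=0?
Expand to order 5: e^(x^2/2 + 3·x/2 + 1) = 681·e·x^5/1280 + 115·e·x^4/128 + 21·e·x^3/16 + 13·e·x^2/8 + 3·e·x/2 + e + O(x^6).
The coefficient of x^5 is 681·e/1280.

Final answer: 681·e/1280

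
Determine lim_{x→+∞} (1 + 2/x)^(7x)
As x → +∞: write (1 + 2/x)^(7x) = ((1 + 2/x)^x)^7 → (e^2)^7 = e^14.
Limit = e^(14).

Final answer: e^(14)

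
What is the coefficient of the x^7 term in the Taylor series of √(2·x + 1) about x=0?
Expand to order 7: √(2·x + 1) = 33·x^7/16 - 21·x^6/16 + 7·x^5/8 - 5·x^4/8 + x^3/2 - x^2/2 + x + 1 + O(x^8).
The coefficient of x^7 is 33/16.

Final answer: 33/16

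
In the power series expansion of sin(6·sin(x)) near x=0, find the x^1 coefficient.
Expand to order 1: sin(6·sin(x)) = 6·x + O(x^2).
The coefficient of x^1 is 6.

Final answer: 6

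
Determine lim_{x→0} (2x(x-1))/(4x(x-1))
Both numerator and denominator → 0 as x → 0; this is a 0/0 indeterminate form.
Expand each to leading order near x = 0: numerator ~ -2·x, denominator ~ -4·x.
The limit of the ratio is 1/2.

Final answer: 1/2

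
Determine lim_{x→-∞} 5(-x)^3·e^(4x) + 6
The product is a 0·∞ indeterminate form at x → -∞.
Rewrite the product as 5(-x)^3 / e^(-4x) (an ∞/∞ form) and apply L'Hôpital, or use the standard hierarchy e^(4|x|) ≫ |(-x)^3| as x → -∞.
The indeterminate product → 0, so the limit = 6.

Final answer: 6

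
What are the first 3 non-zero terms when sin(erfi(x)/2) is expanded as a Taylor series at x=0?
x^5·(-1/(6·π^(3/2)) + 1/(120·π^(5/2)) + 1/(10·√(π))) + x^3·(-1/(6·π^(3/2)) + 1/(3·√(π))) + x/√(π)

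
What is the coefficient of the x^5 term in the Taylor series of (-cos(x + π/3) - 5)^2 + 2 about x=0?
Expand to order 5: (-cos(x + π/3) - 5)^2 + 2 = -13·√(3)·x^5/120 + x^4/24 + 7·√(3)·x^3/6 - 2·x^2 - 11·√(3)·x/2 + 129/4 + O(x^6).
The coefficient of x^5 is -13·√(3)/120.

Final answer: -13·√(3)/120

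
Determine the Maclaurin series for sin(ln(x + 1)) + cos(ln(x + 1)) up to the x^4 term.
-5·x^4/12 + 2·x^3/3 - x^2 + x + 1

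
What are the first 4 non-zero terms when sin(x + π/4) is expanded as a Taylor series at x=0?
-√(2)·x^3/12 - √(2)·x^2/4 + √(2)·x/2 + √(2)/2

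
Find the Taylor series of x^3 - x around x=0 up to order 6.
x^3 - x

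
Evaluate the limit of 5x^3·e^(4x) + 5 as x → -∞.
The product is a 0·∞ indeterminate form at x → -∞.
Rewrite the product as 5x^3 / e^(-4x) (an ∞/∞ form) and apply L'Hôpital, or use the standard hierarchy e^(4|x|) ≫ |x^3| as x → -∞.
The indeterminate product → 0, so the limit = 5.

Final answer: 5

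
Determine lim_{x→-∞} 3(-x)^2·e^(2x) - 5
The product is a 0·∞ indeterminate form at x → -∞.
Rewrite the product as 3(-x)^2 / e^(-2x) (an ∞/∞ form) and apply L'Hôpital, or use the standard hierarchy e^(2|x|) ≫ |(-x)^2| as x → -∞.
The indeterminate product → 0, so the limit = -5.

Final answer: -5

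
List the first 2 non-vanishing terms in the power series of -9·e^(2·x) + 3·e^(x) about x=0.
-15·x - 6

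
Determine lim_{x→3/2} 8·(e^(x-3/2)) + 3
Direct substitution at x = 3/2 gives 11.

Final answer: 11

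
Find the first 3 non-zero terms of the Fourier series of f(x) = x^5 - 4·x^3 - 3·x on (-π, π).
(-48·π^2 + 2·π^4 + 282)·sin(x) + (-π^4 - 21/2 + 9·π^2)·sin(2·x) + (-112·π^2/27 + 62/81 + 2·π^4/3)·sin(3·x)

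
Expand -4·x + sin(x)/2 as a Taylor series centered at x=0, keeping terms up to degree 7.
-x^7/10080 + x^5/240 - x^3/12 - 7·x/2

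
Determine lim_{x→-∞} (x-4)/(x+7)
Evaluate the dominant behaviour as x → -∞; each term tends to a finite value or vanishes.
Limit = 1.

Final answer: 1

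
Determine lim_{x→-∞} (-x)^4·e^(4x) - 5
The product is a 0·∞ indeterminate form at x → -∞.
Rewrite the product as (-x)^4 / e^(-4x) (an ∞/∞ form) and apply L'Hôpital, or use the standard hierarchy e^(4|x|) ≫ |(-x)^4| as x → -∞.
The indeterminate product → 0, so the limit = -5.

Final answer: -5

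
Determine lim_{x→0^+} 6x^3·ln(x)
This is a 0·∞ indeterminate form at x → 0⁺.
Rewrite the product as 6·ln(x) / x^(-3) and apply L'Hôpital, or use the standard hierarchy x^(-3) ≫ |ln x| as x → 0⁺.
The indeterminate product → 0, so the limit = 0.

Final answer: 0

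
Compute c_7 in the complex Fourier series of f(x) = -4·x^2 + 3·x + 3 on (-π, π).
Compute the real Fourier coefficients first: a_7 = 16/49, b_7 = 6/7.
Then c_7 = (a_7 − i·b_7)/2 = 8/49 - 3·i/7.

Final answer: 8/49 - 3·i/7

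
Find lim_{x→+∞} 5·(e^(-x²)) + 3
Evaluate the dominant behaviour as x → +∞; each term tends to a finite value or vanishes.
Limit = 3.

Final answer: 3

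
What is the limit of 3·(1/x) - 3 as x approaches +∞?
Evaluate the dominant behaviour as x → +∞; each term tends to a finite value or vanishes.
Limit = -3.

Final answer: -3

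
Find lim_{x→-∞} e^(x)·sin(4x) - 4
Evaluate the dominant behaviour as x → -∞; each term tends to a finite value or vanishes.
Limit = -4.

Final answer: -4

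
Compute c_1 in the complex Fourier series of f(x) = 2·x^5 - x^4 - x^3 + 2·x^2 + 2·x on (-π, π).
Compute the real Fourier coefficients first: a_1 = -56 + 8·π^2, b_1 = -82·π^2 + 4·π^4 + 496.
Then c_1 = (a_1 − i·b_1)/2 = -28 + 4·π^2 - 248·i - 2·i·π^4 + 41·i·π^2.

Final answer: -28 + 4·π^2 - 248·i - 2·i·π^4 + 41·i·π^2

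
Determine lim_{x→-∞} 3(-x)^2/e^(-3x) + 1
The quotient is an ∞/∞ indeterminate form as x → -∞.
Compare growth rates of the dominant terms (exponentials ≫ polynomials ≫ logarithms), or apply L'Hôpital's rule; the quotient → 0.
Adding the constant: 0 + 1 = 1. Limit = 1.

Final answer: 1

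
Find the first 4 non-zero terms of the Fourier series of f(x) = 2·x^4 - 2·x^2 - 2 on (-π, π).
(104 - 16·π^2)·cos(x) + (-8 + 4·π^2)·cos(2·x) + (56/27 - 16·π^2/9)·cos(3·x) - 2·π^2/3 - 2 + 2·π^4/5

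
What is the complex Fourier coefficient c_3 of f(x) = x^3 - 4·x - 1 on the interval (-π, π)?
Compute the real Fourier coefficients first: a_3 = 0, b_3 = -28/9 + 2·π^2/3.
Then c_3 = (a_3 − i·b_3)/2 = -i·π^2/3 + 14·i/9.

Final answer: -i·π^2/3 + 14·i/9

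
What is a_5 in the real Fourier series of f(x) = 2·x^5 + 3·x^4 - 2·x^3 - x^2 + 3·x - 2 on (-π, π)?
a_5 = (1/π) ∫_{-π}^{π} f(x)·cos(5x) dx.
Evaluate the integral (use parity and integration by parts as needed): a_5 = 244/625 - 24·π^2/25.

Final answer: 244/625 - 24·π^2/25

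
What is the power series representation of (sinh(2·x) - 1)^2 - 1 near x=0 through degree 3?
-8·x^3/3 + 4·x^2 - 4·x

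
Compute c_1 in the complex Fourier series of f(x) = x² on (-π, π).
Compute the real Fourier coefficients first: a_1 = -4, b_1 = 0.
Then c_1 = (a_1 − i·b_1)/2 = -2.

Final answer: -2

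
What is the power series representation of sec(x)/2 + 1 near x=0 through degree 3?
x^2/4 + 3/2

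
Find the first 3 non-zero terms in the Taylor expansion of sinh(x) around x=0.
x^5/120 + x^3/6 + x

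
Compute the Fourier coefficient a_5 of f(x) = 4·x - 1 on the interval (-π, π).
a_5 = (1/π) ∫_{-π}^{π} f(x)·cos(5x) dx.
Evaluate the integral (use parity and integration by parts as needed): a_5 = 0.

Final answer: 0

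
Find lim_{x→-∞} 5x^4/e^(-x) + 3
The quotient is an ∞/∞ indeterminate form as x → -∞.
Compare growth rates of the dominant terms (exponentials ≫ polynomials ≫ logarithms), or apply L'Hôpital's rule; the quotient → 0.
Adding the constant: 0 + 3 = 3. Limit = 3.

Final answer: 3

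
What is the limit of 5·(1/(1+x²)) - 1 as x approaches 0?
Direct substitution at x = 0 gives 4.

Final answer: 4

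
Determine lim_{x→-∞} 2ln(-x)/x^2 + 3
The quotient is an ∞/∞ indeterminate form as x → -∞.
Compare growth rates of the dominant terms (exponentials ≫ polynomials ≫ logarithms), or apply L'Hôpital's rule; the quotient → 0.
Adding the constant: 0 + 3 = 3. Limit = 3.

Final answer: 3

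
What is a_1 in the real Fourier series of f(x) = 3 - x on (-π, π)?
a_1 = (1/π) ∫_{-π}^{π} f(x)·cos(1x) dx.
Evaluate the integral (use parity and integration by parts as needed): a_1 = 0.

Final answer: 0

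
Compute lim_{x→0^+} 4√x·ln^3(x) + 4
The product is a 0·∞ indeterminate form at x → 0⁺.
Rewrite the product as 4·ln^3(x) / x^(-1/2) and apply L'Hôpital, or use the standard hierarchy x^(-1/2) ≫ |ln x|^3 as x → 0⁺.
The indeterminate product → 0, so the limit = 4.

Final answer: 4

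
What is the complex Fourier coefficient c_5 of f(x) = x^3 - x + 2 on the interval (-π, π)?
Compute the real Fourier coefficients first: a_5 = 0, b_5 = -62/125 + 2·π^2/5.
Then c_5 = (a_5 − i·b_5)/2 = -i·π^2/5 + 31·i/125.

Final answer: -i·π^2/5 + 31·i/125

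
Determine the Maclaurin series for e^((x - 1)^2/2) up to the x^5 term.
-13·x^5·e^(1/2)/60 + 5·x^4·e^(1/2)/12 - 2·x^3·e^(1/2)/3 + x^2·e^(1/2) - x·e^(1/2) + e^(1/2)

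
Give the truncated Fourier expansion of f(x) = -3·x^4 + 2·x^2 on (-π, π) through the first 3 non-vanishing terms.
(-152 + 24·π^2)·cos(x) + (11 - 6·π^2)·cos(2·x) - 3·π^4/5 + 2·π^2/3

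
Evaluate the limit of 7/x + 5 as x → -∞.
Evaluate the dominant behaviour as x → -∞; each term tends to a finite value or vanishes.
Limit = 5.

Final answer: 5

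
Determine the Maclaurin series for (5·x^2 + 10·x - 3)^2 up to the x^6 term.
25·x^4 + 100·x^3 + 70·x^2 - 60·x + 9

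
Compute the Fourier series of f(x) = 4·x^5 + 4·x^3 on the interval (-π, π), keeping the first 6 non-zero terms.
(-152·π^2 + 8·π^4 + 912)·sin(x) + (-4·π^4 - 24 + 16·π^2)·sin(2·x) + (-88·π^2/27 + 176/81 + 8·π^4/3)·sin(3·x) + (-2·π^4 - 3/16 + π^2/2)·sin(4·x) + (-48/625 + 8·π^2/25 + 8·π^4/5)·sin(5·x) + (-4·π^4/3 - 16·π^2/27 + 8/81)·sin(6·x)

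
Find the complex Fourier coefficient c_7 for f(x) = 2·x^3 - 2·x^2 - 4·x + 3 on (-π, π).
Compute the real Fourier coefficients first: a_7 = 8/49, b_7 = -416/343 + 4·π^2/7.
Then c_7 = (a_7 − i·b_7)/2 = 4/49 - 2·i·π^2/7 + 208·i/343.

Final answer: 4/49 - 2·i·π^2/7 + 208·i/343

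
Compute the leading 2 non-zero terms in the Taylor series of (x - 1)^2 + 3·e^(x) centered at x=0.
x + 4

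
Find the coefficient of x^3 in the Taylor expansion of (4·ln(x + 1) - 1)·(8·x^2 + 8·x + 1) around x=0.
Expand to order 3: (4·ln(x + 1) - 1)·(8·x^2 + 8·x + 1) = 52·x^3/3 + 22·x^2 - 4·x - 1 + O(x^4).
The coefficient of x^3 is 52/3.

Final answer: 52/3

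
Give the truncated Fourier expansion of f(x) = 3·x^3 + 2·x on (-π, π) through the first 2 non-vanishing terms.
(-32 + 6·π^2)·sin(x) + (5/2 - 3·π^2)·sin(2·x)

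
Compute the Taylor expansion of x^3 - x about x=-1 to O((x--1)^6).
2·(x + 1) - 3·(x + 1)^2 + (x + 1)^3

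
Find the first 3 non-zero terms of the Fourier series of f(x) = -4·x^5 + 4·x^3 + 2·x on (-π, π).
(-1004 - 8·π^4 + 168·π^2)·sin(x) + (-24·π^2 + 34 + 4·π^4)·sin(2·x) + (-8·π^4/3 - 356/81 + 232·π^2/27)·sin(3·x)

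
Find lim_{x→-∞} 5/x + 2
Evaluate the dominant behaviour as x → -∞; each term tends to a finite value or vanishes.
Limit = 2.

Final answer: 2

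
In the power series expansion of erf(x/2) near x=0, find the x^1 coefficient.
Expand to order 1: erf(x/2) = x/√(π) + O(x^2).
The coefficient of x^1 is 1/√(π).

Final answer: 1/√(π)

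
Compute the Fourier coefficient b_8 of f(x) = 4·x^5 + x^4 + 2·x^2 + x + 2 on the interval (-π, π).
b_8 = (1/π) ∫_{-π}^{π} f(x)·sin(8x) dx.
Evaluate the integral (use parity and integration by parts as needed): b_8 = -π^4 - 143/512 + 5·π^2/16.

Final answer: -π^4 - 143/512 + 5·π^2/16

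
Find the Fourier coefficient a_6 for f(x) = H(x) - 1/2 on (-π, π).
a_6 = (1/π) ∫_{-π}^{π} f(x)·cos(6x) dx.
Evaluate the integral (use parity and integration by parts as needed): a_6 = 0.

Final answer: 0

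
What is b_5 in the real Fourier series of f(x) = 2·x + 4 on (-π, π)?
b_5 = (1/π) ∫_{-π}^{π} f(x)·sin(5x) dx.
Evaluate the integral (use parity and integration by parts as needed): b_5 = 4/5.

Final answer: 4/5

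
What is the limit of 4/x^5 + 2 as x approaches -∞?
Evaluate the dominant behaviour as x → -∞; each term tends to a finite value or vanishes.
Limit = 2.

Final answer: 2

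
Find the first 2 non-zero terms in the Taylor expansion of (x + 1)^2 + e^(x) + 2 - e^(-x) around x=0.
4·x + 3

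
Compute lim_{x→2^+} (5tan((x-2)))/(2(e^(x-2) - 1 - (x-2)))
Both numerator and denominator → 0 as x → 2^+; this is a 0/0 indeterminate form.
Expand each to leading order near x = 2: numerator ~ 5·(x - 2), denominator ~ (x - 2)^2.
The limit of the ratio is ∞.

Final answer: ∞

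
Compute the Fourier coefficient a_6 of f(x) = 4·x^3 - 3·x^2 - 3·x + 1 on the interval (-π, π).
a_6 = (1/π) ∫_{-π}^{π} f(x)·cos(6x) dx.
Evaluate the integral (use parity and integration by parts as needed): a_6 = -1/3.

Final answer: -1/3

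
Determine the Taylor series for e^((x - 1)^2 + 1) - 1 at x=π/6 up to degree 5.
(-e^(π/3) + e^(2)·e^(π^2/36))·e^(-π/3) + (-6·e^(2)·e^(π^2/36) + π·e^(2)·e^(π^2/36))·e^(-π/3)·(x - π/6)/3 + (-12·π·e^(2)·e^(π^2/36) + π^2·e^(2)·e^(π^2/36) + 54·e^(2)·e^(π^2/36))·e^(-π/3)·(x - π/6)^2/18 + (-540·e^(2)·e^(π^2/36) - 18·π^2·e^(2)·e^(π^2/36) + π^3·e^(2)·e^(π^2/36) + 162·π·e^(2)·e^(π^2/36))·e^(-π/3)·(x - π/6)^3/162 + (-2160·π·e^(2)·e^(π^2/36) - 24·π^3·e^(2)·e^(π^2/36) + π^4·e^(2)·e^(π^2/36) + 324·π^2·e^(2)·e^(π^2/36) + 6156·e^(2)·e^(π^2/36))·e^(-π/3)·(x - π/6)^4/1944 + (-75816·e^(2)·e^(π^2/36) - 5400·π^2·e^(2)·e^(π^2/36) - 30·π^4·e^(2)·e^(π^2/36) + π^5·e^(2)·e^(π^2/36) + 540·π^3·e^(2)·e^(π^2/36) + 30780·π·e^(2)·e^(π^2/36))·e^(-π/3)·(x - π/6)^5/29160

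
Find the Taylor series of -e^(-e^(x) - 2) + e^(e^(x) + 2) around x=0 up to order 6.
x^6·(e^(-3)/80 + 203·e^(3)/720) + x^5·(e^(-3)/60 + 13·e^(3)/30) + x^4·(-e^(-3)/24 + 5·e^(3)/8) + x^3·(-e^(-3)/6 + 5·e^(3)/6) + x^2·e^(3) + x·(e^(-3) + e^(3)) - e^(-3) + e^(3)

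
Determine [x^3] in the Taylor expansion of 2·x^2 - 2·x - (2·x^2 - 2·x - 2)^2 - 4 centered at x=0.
Expand to order 3: 2·x^2 - 2·x - (2·x^2 - 2·x - 2)^2 - 4 = 8·x^3 + 6·x^2 - 10·x - 8 + O(x^4).
The coefficient of x^3 is 8.

Final answer: 8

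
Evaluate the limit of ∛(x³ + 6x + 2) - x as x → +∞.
This is an ∞ − ∞ indeterminate form.
Multiply by (A² + AB + B²)/(A² + AB + B²) where A = ∛(x³+6x + 2), B = x to use A³ − B³ = (A−B)(A²+AB+B²); the x³ terms cancel, leaving (6x + 2)/(A²+AB+B²) with denominator ~ 3x², so the limit is 0.
Limit = 0.

Final answer: 0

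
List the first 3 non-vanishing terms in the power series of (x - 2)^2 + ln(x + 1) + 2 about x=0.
x^2/2 - 3·x + 6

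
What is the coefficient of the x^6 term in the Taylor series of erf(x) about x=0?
Expand to order 6: erf(x) = x^5/(5·√(π)) - 2·x^3/(3·√(π)) + 2·x/√(π) + O(x^7).
The coefficient of x^6 is 0.

Final answer: 0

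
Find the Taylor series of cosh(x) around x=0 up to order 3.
x^2/2 + 1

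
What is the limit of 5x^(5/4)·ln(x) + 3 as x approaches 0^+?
The product is a 0·∞ indeterminate form at x → 0⁺.
Rewrite the product as 5·ln(x) / x^(-5/4) and apply L'Hôpital, or use the standard hierarchy x^(-5/4) ≫ |ln x| as x → 0⁺.
The indeterminate product → 0, so the limit = 3.

Final answer: 3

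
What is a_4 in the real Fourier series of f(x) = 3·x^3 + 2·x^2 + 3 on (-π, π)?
a_4 = (1/π) ∫_{-π}^{π} f(x)·cos(4x) dx.
Evaluate the integral (use parity and integration by parts as needed): a_4 = 1/2.

Final answer: 1/2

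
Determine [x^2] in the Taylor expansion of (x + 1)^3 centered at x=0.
Expand to order 2: (x + 1)^3 = 3·x^2 + 3·x + 1 + O(x^3).
The coefficient of x^2 is 3.

Final answer: 3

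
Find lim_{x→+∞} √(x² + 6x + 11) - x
This is an ∞ − ∞ indeterminate form.
Multiply and divide by the conjugate √(x²+6x + 11) + x; the x² terms cancel, leaving (6x + 11)/(√(x²+6x + 11)+x) → 6/2 = 3.
Limit = 3.

Final answer: 3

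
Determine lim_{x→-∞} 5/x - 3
Evaluate the dominant behaviour as x → -∞; each term tends to a finite value or vanishes.
Limit = -3.

Final answer: -3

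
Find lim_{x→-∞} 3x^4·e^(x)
This is a 0·∞ indeterminate form at x → -∞.
Rewrite the product as 3x^4 / e^(-x) (an ∞/∞ form) and apply L'Hôpital, or use the standard hierarchy e^(|x|) ≫ |x^4| as x → -∞.
The indeterminate product → 0, so the limit = 0.

Final answer: 0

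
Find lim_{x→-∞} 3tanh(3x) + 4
Evaluate the dominant behaviour as x → -∞; each term tends to a finite value or vanishes.
Limit = 1.

Final answer: 1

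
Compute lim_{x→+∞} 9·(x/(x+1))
Evaluate the dominant behaviour as x → +∞; each term tends to a finite value or vanishes.
Limit = 9.

Final answer: 9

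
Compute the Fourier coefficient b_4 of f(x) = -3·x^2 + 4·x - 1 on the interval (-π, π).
b_4 = (1/π) ∫_{-π}^{π} f(x)·sin(4x) dx.
Evaluate the integral (use parity and integration by parts as needed): b_4 = -2.

Final answer: -2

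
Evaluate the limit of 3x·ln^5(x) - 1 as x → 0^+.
The product is a 0·∞ indeterminate form at x → 0⁺.
Rewrite the product as 3·ln^5(x) / x^(-1) and apply L'Hôpital, or use the standard hierarchy x^(-1) ≫ |ln x|^5 as x → 0⁺.
The indeterminate product → 0, so the limit = -1.

Final answer: -1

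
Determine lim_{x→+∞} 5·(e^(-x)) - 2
Evaluate the dominant behaviour as x → +∞; each term tends to a finite value or vanishes.
Limit = -2.

Final answer: -2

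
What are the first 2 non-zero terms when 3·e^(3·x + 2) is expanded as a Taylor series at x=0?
9·x·e^(2) + 3·e^(2)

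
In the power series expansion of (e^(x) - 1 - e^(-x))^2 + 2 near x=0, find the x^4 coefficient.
Expand to order 4: (e^(x) - 1 - e^(-x))^2 + 2 = 4·x^4/3 - 2·x^3/3 + 4·x^2 - 4·x + 3 + O(x^5).
The coefficient of x^4 is 4/3.

Final answer: 4/3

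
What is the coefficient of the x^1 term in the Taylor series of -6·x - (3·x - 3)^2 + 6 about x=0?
Expand to order 1: -6·x - (3·x - 3)^2 + 6 = 12·x - 3 + O(x^2).
The coefficient of x^1 is 12.

Final answer: 12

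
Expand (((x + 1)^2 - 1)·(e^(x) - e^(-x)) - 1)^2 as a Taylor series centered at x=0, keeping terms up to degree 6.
139·x^6/15 + 46·x^5/3 + 44·x^4/3 - 4·x^3 - 8·x^2 + 1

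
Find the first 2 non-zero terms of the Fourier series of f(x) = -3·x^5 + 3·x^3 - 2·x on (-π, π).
(-760 - 6·π^4 + 126·π^2)·sin(x) + (-18·π^2 + 29 + 3·π^4)·sin(2·x)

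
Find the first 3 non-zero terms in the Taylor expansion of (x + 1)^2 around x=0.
x^2 + 2·x + 1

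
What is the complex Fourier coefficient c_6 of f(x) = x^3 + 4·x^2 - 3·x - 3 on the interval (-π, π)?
Compute the real Fourier coefficients first: a_6 = 4/9, b_6 = 19/18 - π^2/3.
Then c_6 = (a_6 − i·b_6)/2 = 2/9 - 19·i/36 + i·π^2/6.

Final answer: 2/9 - 19·i/36 + i·π^2/6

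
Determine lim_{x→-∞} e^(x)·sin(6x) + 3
Evaluate the dominant behaviour as x → -∞; each term tends to a finite value or vanishes.
Limit = 3.

Final answer: 3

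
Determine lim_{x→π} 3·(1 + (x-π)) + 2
Direct substitution at x = π gives 5.

Final answer: 5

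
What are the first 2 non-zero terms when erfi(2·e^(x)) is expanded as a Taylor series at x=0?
4·x·e^(4)/√(π) + erfi(2)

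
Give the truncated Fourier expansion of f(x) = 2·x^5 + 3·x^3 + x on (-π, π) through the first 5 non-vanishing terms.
(-74·π^2 + 4·π^4 + 446)·sin(x) + (-2·π^4 - 23/2 + 7·π^2)·sin(2·x) + (-26·π^2/27 + 106/81 + 4·π^4/3)·sin(3·x) + (-π^4 - π^2/4 - 13/32)·sin(4·x) + (166/625 + 14·π^2/25 + 4·π^4/5)·sin(5·x)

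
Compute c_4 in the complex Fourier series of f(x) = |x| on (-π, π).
Compute the real Fourier coefficients first: a_4 = 0, b_4 = 0.
Then c_4 = (a_4 − i·b_4)/2 = 0.

Final answer: 0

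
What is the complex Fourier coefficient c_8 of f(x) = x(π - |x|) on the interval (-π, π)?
Compute the real Fourier coefficients first: a_8 = 0, b_8 = 0.
Then c_8 = (a_8 − i·b_8)/2 = 0.

Final answer: 0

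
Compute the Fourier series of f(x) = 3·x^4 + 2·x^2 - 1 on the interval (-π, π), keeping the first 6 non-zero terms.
(136 - 24·π^2)·cos(x) + (-7 + 6·π^2)·cos(2·x) + (8/9 - 8·π^2/3)·cos(3·x) + (-1/16 + 3·π^2/2)·cos(4·x) + (-24·π^2/25 - 56/625)·cos(5·x) - 1 + 2·π^2/3 + 3·π^4/5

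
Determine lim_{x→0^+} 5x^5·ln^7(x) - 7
The product is a 0·∞ indeterminate form at x → 0⁺.
Rewrite the product as 5·ln^7(x) / x^(-5) and apply L'Hôpital, or use the standard hierarchy x^(-5) ≫ |ln x|^7 as x → 0⁺.
The indeterminate product → 0, so the limit = -7.

Final answer: -7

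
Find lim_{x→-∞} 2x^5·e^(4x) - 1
The product is a 0·∞ indeterminate form at x → -∞.
Rewrite the product as 2x^5 / e^(-4x) (an ∞/∞ form) and apply L'Hôpital, or use the standard hierarchy e^(4|x|) ≫ |x^5| as x → -∞.
The indeterminate product → 0, so the limit = -1.

Final answer: -1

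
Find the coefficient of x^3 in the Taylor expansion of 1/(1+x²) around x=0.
Expand to order 3: 1/(1+x²) = 1 - x^2 + O(x^4).
The coefficient of x^3 is 0.

Final answer: 0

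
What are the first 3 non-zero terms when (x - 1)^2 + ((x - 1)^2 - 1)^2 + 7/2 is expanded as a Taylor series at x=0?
5·x^2 - 2·x + 9/2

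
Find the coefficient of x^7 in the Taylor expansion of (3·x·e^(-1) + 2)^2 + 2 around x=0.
Expand to order 7: (3·x·e^(-1) + 2)^2 + 2 = 9·x^2·e^(-2) + 12·x·e^(-1) + 6 + O(x^8).
The coefficient of x^7 is 0.

Final answer: 0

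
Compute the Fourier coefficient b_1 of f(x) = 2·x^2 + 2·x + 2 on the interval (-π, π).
b_1 = (1/π) ∫_{-π}^{π} f(x)·sin(1x) dx.
Evaluate the integral (use parity and integration by parts as needed): b_1 = 4.

Final answer: 4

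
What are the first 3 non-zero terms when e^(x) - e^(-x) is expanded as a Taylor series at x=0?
x^5/60 + x^3/3 + 2·x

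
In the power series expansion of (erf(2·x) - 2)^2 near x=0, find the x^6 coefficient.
Expand to order 6: (erf(2·x) - 2)^2 = 3584·x^6/(45·π) - 128·x^5/(5·√(π)) - 128·x^4/(3·π) + 64·x^3/(3·√(π)) + 16·x^2/π - 16·x/√(π) + 4 + O(x^7).
The coefficient of x^6 is 3584/(45·π).

Final answer: 3584/(45·π)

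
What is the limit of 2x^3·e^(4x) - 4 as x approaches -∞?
The product is a 0·∞ indeterminate form at x → -∞.
Rewrite the product as 2x^3 / e^(-4x) (an ∞/∞ form) and apply L'Hôpital, or use the standard hierarchy e^(4|x|) ≫ |x^3| as x → -∞.
The indeterminate product → 0, so the limit = -4.

Final answer: -4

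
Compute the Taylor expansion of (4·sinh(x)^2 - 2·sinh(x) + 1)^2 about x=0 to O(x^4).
-50·x^3/3 + 12·x^2 - 4·x + 1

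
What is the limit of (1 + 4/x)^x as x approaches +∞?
As x → +∞: this is the defining limit (1 + 4/x)^x → e^4.
Limit = e^(4).

Final answer: e^(4)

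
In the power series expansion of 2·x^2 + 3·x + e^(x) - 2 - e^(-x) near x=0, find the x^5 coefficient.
Expand to order 5: 2·x^2 + 3·x + e^(x) - 2 - e^(-x) = x^5/60 + x^3/3 + 2·x^2 + 5·x - 2 + O(x^6).
The coefficient of x^5 is 1/60.

Final answer: 1/60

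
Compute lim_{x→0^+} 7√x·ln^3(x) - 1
The product is a 0·∞ indeterminate form at x → 0⁺.
Rewrite the product as 7·ln^3(x) / x^(-1/2) and apply L'Hôpital, or use the standard hierarchy x^(-1/2) ≫ |ln x|^3 as x → 0⁺.
The indeterminate product → 0, so the limit = -1.

Final answer: -1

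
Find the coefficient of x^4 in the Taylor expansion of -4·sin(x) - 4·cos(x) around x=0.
Expand to order 4: -4·sin(x) - 4·cos(x) = -x^4/6 + 2·x^3/3 + 2·x^2 - 4·x - 4 + O(x^5).
The coefficient of x^4 is -1/6.

Final answer: -1/6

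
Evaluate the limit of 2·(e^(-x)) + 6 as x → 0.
Direct substitution at x = 0 gives 8.

Final answer: 8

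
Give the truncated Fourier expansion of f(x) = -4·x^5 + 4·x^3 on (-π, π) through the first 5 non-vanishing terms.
(-1008 - 8·π^4 + 168·π^2)·sin(x) + (-24·π^2 + 36 + 4·π^4)·sin(2·x) + (-8·π^4/3 - 464/81 + 232·π^2/27)·sin(3·x) + (-9·π^2/2 + 27/16 + 2·π^4)·sin(4·x) + (-8·π^4/5 - 432/625 + 72·π^2/25)·sin(5·x)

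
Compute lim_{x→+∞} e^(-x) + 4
Evaluate the dominant behaviour as x → +∞; each term tends to a finite value or vanishes.
Limit = 4.

Final answer: 4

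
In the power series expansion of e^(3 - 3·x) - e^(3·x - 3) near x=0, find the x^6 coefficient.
Expand to order 6: e^(3 - 3·x) - e^(3·x - 3) = x^6·(-81·e^(-3)/80 + 81·e^(3)/80) + x^5·(-81·e^(3)/40 - 81·e^(-3)/40) + x^4·(-27·e^(-3)/8 + 27·e^(3)/8) + x^3·(-9·e^(3)/2 - 9·e^(-3)/2) + x^2·(-9·e^(-3)/2 + 9·e^(3)/2) + x·(-3·e^(3) - 3·e^(-3)) - e^(-3) + e^(3) + O(x^7).
The coefficient of x^6 is -81·e^(-3)/80 + 81·e^(3)/80.

Final answer: -81·e^(-3)/80 + 81·e^(3)/80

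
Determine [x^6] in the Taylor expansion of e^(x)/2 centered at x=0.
Expand to order 6: e^(x)/2 = x^6/1440 + x^5/240 + x^4/48 + x^3/12 + x^2/4 + x/2 + 1/2 + O(x^7).
The coefficient of x^6 is 1/1440.

Final answer: 1/1440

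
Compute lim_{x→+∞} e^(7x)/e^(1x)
This is an ∞/∞ indeterminate form as x → +∞.
Rewrite e^(7x)/e^(1x) = e^((7−1)x) = e^(6x); the exponent coefficient is 6 > 0 so e^(6x) → ∞.
Limit = ∞.

Final answer: ∞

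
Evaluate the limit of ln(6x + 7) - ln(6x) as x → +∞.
This is an ∞ − ∞ indeterminate form.
Combine the logarithms: ln(6x+7) − ln(6x) = ln((6x+7)/(6x)) = ln(1 + 7/(6x)) → ln(1) = 0.
Limit = 0.

Final answer: 0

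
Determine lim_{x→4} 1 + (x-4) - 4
Direct substitution at x = 4 gives -3.

Final answer: -3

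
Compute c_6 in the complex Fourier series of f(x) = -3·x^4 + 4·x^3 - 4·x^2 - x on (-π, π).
Compute the real Fourier coefficients first: a_6 = -2·π^2/3 - 1/3, b_6 = 5/9 - 4·π^2/3.
Then c_6 = (a_6 − i·b_6)/2 = -π^2/3 - 1/6 - 5·i/18 + 2·i·π^2/3.

Final answer: -π^2/3 - 1/6 - 5·i/18 + 2·i·π^2/3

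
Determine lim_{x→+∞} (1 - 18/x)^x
As x → +∞: this is the defining limit (1 - 18/x)^x → e^(-18).
Limit = e^(-18).

Final answer: e^(-18)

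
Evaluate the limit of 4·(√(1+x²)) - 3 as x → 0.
Direct substitution at x = 0 gives 1.

Final answer: 1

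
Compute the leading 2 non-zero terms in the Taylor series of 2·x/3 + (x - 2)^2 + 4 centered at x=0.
8 - 10·x/3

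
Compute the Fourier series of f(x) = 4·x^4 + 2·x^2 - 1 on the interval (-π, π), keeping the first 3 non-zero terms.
(184 - 32·π^2)·cos(x) + (-10 + 8·π^2)·cos(2·x) - 1 + 2·π^2/3 + 4·π^4/5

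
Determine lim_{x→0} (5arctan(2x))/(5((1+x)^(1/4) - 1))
Both numerator and denominator → 0 as x → 0; this is a 0/0 indeterminate form.
Expand each to leading order near x = 0: numerator ~ 10·x, denominator ~ 5·x/4.
The limit of the ratio is 8.

Final answer: 8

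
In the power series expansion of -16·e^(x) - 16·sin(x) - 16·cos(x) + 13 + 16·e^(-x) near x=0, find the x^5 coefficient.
Expand to order 5: -16·e^(x) - 16·sin(x) - 16·cos(x) + 13 + 16·e^(-x) = -2·x^5/5 - 2·x^4/3 - 8·x^3/3 + 8·x^2 - 48·x - 3 + O(x^6).
The coefficient of x^5 is -2/5.

Final answer: -2/5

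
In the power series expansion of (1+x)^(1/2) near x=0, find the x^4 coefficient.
Expand to order 4: (1+x)^(1/2) = -5·x^4/128 + x^3/16 - x^2/8 + x/2 + 1 + O(x^5).
The coefficient of x^4 is -5/128.

Final answer: -5/128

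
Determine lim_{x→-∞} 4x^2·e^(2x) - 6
The product is a 0·∞ indeterminate form at x → -∞.
Rewrite the product as 4x^2 / e^(-2x) (an ∞/∞ form) and apply L'Hôpital, or use the standard hierarchy e^(2|x|) ≫ |x^2| as x → -∞.
The indeterminate product → 0, so the limit = -6.

Final answer: -6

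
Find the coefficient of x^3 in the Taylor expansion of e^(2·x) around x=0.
Expand to order 3: e^(2·x) = 4·x^3/3 + 2·x^2 + 2·x + 1 + O(x^4).
The coefficient of x^3 is 4/3.

Final answer: 4/3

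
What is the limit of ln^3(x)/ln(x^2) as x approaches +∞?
This is an ∞/∞ indeterminate form as x → +∞.
Write ln(x^2) = 2·ln(x), reducing the quotient to ln^2(x)/2 → ∞.
Limit = ∞.

Final answer: ∞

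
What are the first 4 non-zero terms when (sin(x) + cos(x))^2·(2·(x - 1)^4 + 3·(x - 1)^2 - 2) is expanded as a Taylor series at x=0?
18·x^3 - 13·x^2 - 8·x + 3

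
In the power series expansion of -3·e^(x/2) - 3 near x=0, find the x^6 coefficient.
Expand to order 6: -3·e^(x/2) - 3 = -x^6/15360 - x^5/1280 - x^4/128 - x^3/16 - 3·x^2/8 - 3·x/2 - 6 + O(x^7).
The coefficient of x^6 is -1/15360.

Final answer: -1/15360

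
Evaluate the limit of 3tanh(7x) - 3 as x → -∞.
Evaluate the dominant behaviour as x → -∞; each term tends to a finite value or vanishes.
Limit = -6.

Final answer: -6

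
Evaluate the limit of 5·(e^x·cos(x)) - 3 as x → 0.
Direct substitution at x = 0 gives 2.

Final answer: 2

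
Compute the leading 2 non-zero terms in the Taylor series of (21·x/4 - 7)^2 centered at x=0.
49 - 147·x/2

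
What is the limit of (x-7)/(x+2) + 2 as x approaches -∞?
Evaluate the dominant behaviour as x → -∞; each term tends to a finite value or vanishes.
Limit = 3.

Final answer: 3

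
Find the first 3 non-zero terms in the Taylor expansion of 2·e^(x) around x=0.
x^2 + 2·x + 2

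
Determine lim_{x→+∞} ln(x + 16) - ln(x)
This is an ∞ − ∞ indeterminate form.
Combine the logarithms: ln(x+16) − ln(x) = ln((x+16)/(x)) = ln(1 + 16/(x)) → ln(1) = 0.
Limit = 0.

Final answer: 0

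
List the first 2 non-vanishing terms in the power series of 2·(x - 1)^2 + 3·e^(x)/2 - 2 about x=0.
3/2 - 5·x/2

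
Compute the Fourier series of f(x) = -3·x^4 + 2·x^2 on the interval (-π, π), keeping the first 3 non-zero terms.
(-152 + 24·π^2)·cos(x) + (11 - 6·π^2)·cos(2·x) - 3·π^4/5 + 2·π^2/3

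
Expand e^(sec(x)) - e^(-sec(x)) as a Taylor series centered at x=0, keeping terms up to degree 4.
x^4·(e^(-1)/12 + e/3) + x^2·(e^(-1)/2 + e/2) - e^(-1) + e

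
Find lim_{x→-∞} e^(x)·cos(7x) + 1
Evaluate the dominant behaviour as x → -∞; each term tends to a finite value or vanishes.
Limit = 1.

Final answer: 1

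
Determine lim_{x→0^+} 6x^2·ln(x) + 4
The product is a 0·∞ indeterminate form at x → 0⁺.
Rewrite the product as 6·ln(x) / x^(-2) and apply L'Hôpital, or use the standard hierarchy x^(-2) ≫ |ln x| as x → 0⁺.
The indeterminate product → 0, so the limit = 4.

Final answer: 4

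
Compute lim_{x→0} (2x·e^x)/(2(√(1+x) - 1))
Both numerator and denominator → 0 as x → 0; this is a 0/0 indeterminate form.
Expand each to leading order near x = 0: numerator ~ 2·x, denominator ~ x.
The limit of the ratio is 2.

Final answer: 2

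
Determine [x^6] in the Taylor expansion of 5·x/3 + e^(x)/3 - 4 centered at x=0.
Expand to order 6: 5·x/3 + e^(x)/3 - 4 = x^6/2160 + x^5/360 + x^4/72 + x^3/18 + x^2/6 + 2·x - 11/3 + O(x^7).
The coefficient of x^6 is 1/2160.

Final answer: 1/2160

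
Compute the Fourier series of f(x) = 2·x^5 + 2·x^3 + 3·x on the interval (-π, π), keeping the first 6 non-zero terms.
(-76·π^2 + 4·π^4 + 462)·sin(x) + (-2·π^4 - 15 + 8·π^2)·sin(2·x) + (-44·π^2/27 + 250/81 + 4·π^4/3)·sin(3·x) + (-π^4 - 51/32 + π^2/4)·sin(4·x) + (726/625 + 4·π^2/25 + 4·π^4/5)·sin(5·x) + (-2·π^4/3 - 8·π^2/27 - 77/81)·sin(6·x)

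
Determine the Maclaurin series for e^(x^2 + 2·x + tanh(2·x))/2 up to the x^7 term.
1951·x^7/315 + 61·x^6/60 + 11·x^5/15 + 17·x^4/4 + 6·x^3 + 9·x^2/2 + 2·x + 1/2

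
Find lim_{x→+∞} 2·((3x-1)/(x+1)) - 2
Evaluate the dominant behaviour as x → +∞; each term tends to a finite value or vanishes.
Limit = 4.

Final answer: 4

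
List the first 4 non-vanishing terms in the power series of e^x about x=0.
x^3/6 + x^2/2 + x + 1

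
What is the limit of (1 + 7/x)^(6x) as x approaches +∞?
As x → +∞: write (1 + 7/x)^(6x) = ((1 + 7/x)^x)^6 → (e^7)^6 = e^42.
Limit = e^(42).

Final answer: e^(42)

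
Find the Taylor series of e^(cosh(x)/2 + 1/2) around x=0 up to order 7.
49·e·x^6/5760 + 5·e·x^4/96 + e·x^2/4 + e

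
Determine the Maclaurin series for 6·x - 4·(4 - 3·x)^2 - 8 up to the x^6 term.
-36·x^2 + 102·x - 72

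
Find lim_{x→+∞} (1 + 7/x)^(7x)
As x → +∞: write (1 + 7/x)^(7x) = ((1 + 7/x)^x)^7 → (e^7)^7 = e^49.
Limit = e^(49).

Final answer: e^(49)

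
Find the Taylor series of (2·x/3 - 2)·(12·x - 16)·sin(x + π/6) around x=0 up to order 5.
x^5·(-8·√(3)/15 - 13/18) + x^4·(-4/3 + 26·√(3)/9) + x^3·(4·√(3)/3 + 26/3) + x^2·(-52·√(3)/3 - 4) + x·(-52/3 + 16·√(3)) + 16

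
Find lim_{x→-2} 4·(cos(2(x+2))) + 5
Direct substitution at x = -2 gives 9.

Final answer: 9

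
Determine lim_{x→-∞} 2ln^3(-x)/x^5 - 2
The quotient is an ∞/∞ indeterminate form as x → -∞.
Compare growth rates of the dominant terms (exponentials ≫ polynomials ≫ logarithms), or apply L'Hôpital's rule; the quotient → 0.
Adding the constant: 0 - 2 = -2. Limit = -2.

Final answer: -2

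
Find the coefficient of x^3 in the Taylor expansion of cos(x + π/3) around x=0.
Expand to order 3: cos(x + π/3) = √(3)·x^3/12 - x^2/4 - √(3)·x/2 + 1/2 + O(x^4).
The coefficient of x^3 is √(3)/12.

Final answer: √(3)/12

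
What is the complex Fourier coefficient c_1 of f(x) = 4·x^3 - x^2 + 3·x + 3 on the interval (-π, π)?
Compute the real Fourier coefficients first: a_1 = 4, b_1 = -42 + 8·π^2.
Then c_1 = (a_1 − i·b_1)/2 = 2 - 4·i·π^2 + 21·i.

Final answer: 2 - 4·i·π^2 + 21·i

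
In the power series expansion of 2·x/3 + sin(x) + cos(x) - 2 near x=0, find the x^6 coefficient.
Expand to order 6: 2·x/3 + sin(x) + cos(x) - 2 = -x^6/720 + x^5/120 + x^4/24 - x^3/6 - x^2/2 + 5·x/3 - 1 + O(x^7).
The coefficient of x^6 is -1/720.

Final answer: -1/720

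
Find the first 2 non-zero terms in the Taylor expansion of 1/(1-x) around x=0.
x + 1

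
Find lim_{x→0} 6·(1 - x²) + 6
Direct substitution at x = 0 gives 12.

Final answer: 12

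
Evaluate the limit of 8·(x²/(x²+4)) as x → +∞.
Evaluate the dominant behaviour as x → +∞; each term tends to a finite value or vanishes.
Limit = 8.

Final answer: 8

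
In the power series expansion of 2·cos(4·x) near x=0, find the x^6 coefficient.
Expand to order 6: 2·cos(4·x) = -512·x^6/45 + 64·x^4/3 - 16·x^2 + 2 + O(x^7).
The coefficient of x^6 is -512/45.

Final answer: -512/45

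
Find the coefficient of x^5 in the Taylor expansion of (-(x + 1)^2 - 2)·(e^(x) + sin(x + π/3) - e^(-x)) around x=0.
Expand to order 5: (-(x + 1)^2 - 2)·(e^(x) + sin(x + π/3) - e^(-x)) = x^5·(-5/16 - √(3)/24) + x^4·(-1/2 + 3·√(3)/16) + x^3·(-13/4 + √(3)/2) + x^2·(-5 + √(3)/4) + x·(-15/2 - √(3)) - 3·√(3)/2 + O(x^6).
The coefficient of x^5 is -5/16 - √(3)/24.

Final answer: -5/16 - √(3)/24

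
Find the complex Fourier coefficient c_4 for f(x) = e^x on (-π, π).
Compute the real Fourier coefficients first: a_4 = (-1 + e^(2·π))·e^(-π)/(17·π), b_4 = (4 - 4·e^(2·π))·e^(-π)/(17·π).
Then c_4 = (a_4 − i·b_4)/2 = -e^(-π)/(34·π) + e^(π)/(34·π) - 2·i·e^(-π)/(17·π) + 2·i·e^(π)/(17·π).

Final answer: -e^(-π)/(34·π) + e^(π)/(34·π) - 2·i·e^(-π)/(17·π) + 2·i·e^(π)/(17·π)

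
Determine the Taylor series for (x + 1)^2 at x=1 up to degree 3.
4 + 4·(x - 1) + (x - 1)^2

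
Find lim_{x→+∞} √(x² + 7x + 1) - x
This is an ∞ − ∞ indeterminate form.
Multiply and divide by the conjugate √(x²+7x + 1) + x; the x² terms cancel, leaving (7x + 1)/(√(x²+7x + 1)+x) → 7/2.
Limit = 7/2.

Final answer: 7/2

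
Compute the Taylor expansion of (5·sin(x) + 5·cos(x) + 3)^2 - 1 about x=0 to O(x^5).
5·x^4/4 - 115·x^3/3 - 15·x^2 + 80·x + 63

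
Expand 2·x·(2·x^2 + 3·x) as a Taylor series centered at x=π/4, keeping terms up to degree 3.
π^3/16 + 3·π^2/8 + (3·π^2/4 + 3·π)·(x - π/4) + (6 + 3·π)·(x - π/4)^2 + 4·(x - π/4)^3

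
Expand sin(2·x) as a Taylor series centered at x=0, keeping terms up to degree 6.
4·x^5/15 - 4·x^3/3 + 2·x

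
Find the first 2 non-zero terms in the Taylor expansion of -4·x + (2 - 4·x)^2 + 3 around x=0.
7 - 20·x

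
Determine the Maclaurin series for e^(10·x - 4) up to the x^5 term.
2500·x^5·e^(-4)/3 + 1250·x^4·e^(-4)/3 + 500·x^3·e^(-4)/3 + 50·x^2·e^(-4) + 10·x·e^(-4) + e^(-4)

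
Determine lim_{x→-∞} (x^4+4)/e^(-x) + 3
The quotient is an ∞/∞ indeterminate form as x → -∞.
Compare growth rates of the dominant terms (exponentials ≫ polynomials ≫ logarithms), or apply L'Hôpital's rule; the quotient → 0.
Adding the constant: 0 + 3 = 3. Limit = 3.

Final answer: 3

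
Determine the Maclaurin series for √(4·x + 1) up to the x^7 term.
264·x^7 - 84·x^6 + 28·x^5 - 10·x^4 + 4·x^3 - 2·x^2 + 2·x + 1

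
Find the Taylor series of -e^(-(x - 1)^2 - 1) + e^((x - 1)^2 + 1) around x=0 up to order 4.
x^4·(5·e^(-2)/6 + 19·e^(2)/6) + x^3·(-10·e^(2)/3 + 2·e^(-2)/3) + x^2·(-e^(-2) + 3·e^(2)) + x·(-2·e^(2) - 2·e^(-2)) - e^(-2) + e^(2)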